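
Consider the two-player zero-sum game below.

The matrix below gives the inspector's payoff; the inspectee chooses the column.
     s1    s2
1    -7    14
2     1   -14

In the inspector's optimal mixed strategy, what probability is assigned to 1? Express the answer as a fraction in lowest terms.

Row minima are -7 and -14, so the inspector's maximin is -7; column maxima are 1 and 14, so the inspectee's minimax is 1. These differ, so the equilibrium is in mixed strategies.
Let the inspector play 1 with probability p. The inspectee is indifferent when −7p + (1−p) = 14p − 14(1−p), giving p = 5/12.

5/12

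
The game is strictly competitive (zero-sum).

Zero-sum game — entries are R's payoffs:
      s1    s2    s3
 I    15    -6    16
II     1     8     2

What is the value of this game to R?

Column s3 is strictly dominated by s1 for C (it gives R more in every row).
The remaining 2×2 game on (I, II) × (s1, s2) has no saddle point. Let R play I with probability p; indifference gives 15p + (1−p) = −6p + 8(1−p), so p = 1/4.
Similarly C's optimal q on s1 is 1/2, and the value is 15·(1/2) + (-6)·(1/2) = 9/2.

9/2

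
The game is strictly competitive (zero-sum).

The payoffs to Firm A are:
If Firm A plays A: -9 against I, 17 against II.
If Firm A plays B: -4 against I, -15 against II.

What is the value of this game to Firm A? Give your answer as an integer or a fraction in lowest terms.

Row minima are -9 and -15, so Firm A's maximin is -9; column maxima are -4 and 17, so Firm B's minimax is -4. These differ, so the equilibrium is in mixed strategies.
Let Firm A play A with probability p. Firm B is indifferent when −9p − 4(1−p) = 17p − 15(1−p), giving p = 11/37.
Let Firm B play I with probability q. Firm A is indifferent when −9q + 17(1−q) = −4q − 15(1−q), giving q = 32/37.
The value is -9·(32/37) + (17)·(5/37) = -203/37.

-203/37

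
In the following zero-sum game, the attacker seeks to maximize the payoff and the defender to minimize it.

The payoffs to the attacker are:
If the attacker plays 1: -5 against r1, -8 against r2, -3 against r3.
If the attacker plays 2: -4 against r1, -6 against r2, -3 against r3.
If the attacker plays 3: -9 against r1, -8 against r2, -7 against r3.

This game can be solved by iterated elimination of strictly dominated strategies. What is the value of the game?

Column r3 is strictly dominated by r1 for the defender (-5<-3, -4<-3, -9<-7); eliminate r3.
Row 3 is strictly dominated by row 2 (-4>-9, -6>-8); eliminate 3.
Row 1 is strictly dominated by row 2 (-4>-5, -6>-8); eliminate 1.
Column r1 is strictly dominated by r2 for the defender (-6<-4); eliminate r1.
Only (2, r2) remains, with payoff -6.

-6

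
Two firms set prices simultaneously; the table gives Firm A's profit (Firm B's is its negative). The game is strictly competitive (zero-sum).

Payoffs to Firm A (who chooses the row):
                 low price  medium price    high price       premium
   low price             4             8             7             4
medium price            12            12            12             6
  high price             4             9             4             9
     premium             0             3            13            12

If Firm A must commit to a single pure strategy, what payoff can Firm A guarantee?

The worst-case payoff for each row is low price: 4, medium price: 6, high price: 4, premium: 0.
The best of these is 6.

6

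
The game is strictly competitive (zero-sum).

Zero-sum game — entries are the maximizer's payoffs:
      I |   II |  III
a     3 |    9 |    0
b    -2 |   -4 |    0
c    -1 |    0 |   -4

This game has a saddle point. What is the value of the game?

Row minima: 0, -4, -4 → the maximizer's maximin is 0.
Column maxima: 3, 9, 0 → the minimizer's minimax is 0.
They coincide at (a, III), so the value is 0.

0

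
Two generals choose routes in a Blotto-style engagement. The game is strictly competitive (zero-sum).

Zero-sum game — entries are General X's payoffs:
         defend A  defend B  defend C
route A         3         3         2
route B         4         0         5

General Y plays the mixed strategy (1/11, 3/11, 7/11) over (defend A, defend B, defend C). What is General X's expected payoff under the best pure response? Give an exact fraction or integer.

route A: (3)·(1/11) + (3)·(3/11) + (2)·(7/11) = 26/11.
route B: (4)·(1/11) + (0)·(3/11) + (5)·(7/11) = 39/11.
The best pure response is route B with expected payoff 39/11.

39/11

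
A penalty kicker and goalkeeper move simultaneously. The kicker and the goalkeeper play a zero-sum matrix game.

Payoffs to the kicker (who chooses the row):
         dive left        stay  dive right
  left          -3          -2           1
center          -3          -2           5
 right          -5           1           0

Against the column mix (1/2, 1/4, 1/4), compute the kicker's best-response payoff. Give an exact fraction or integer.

-3/4

left: (-3)·(1/2) + (-2)·(1/4) + (1)·(1/4) = -7/4.
center: (-3)·(1/2) + (-2)·(1/4) + (5)·(1/4) = -3/4.
right: (-5)·(1/2) + (1)·(1/4) + (0)·(1/4) = -9/4.
The best pure response is center with expected payoff -3/4.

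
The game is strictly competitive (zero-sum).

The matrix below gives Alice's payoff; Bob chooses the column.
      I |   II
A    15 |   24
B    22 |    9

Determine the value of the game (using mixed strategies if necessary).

Row minima are 15 and 9, so Alice's maximin is 15; column maxima are 22 and 24, so Bob's minimax is 22. These differ, so the equilibrium is in mixed strategies.
Let Alice play A with probability p. Bob is indifferent when 15p + 22(1−p) = 24p + 9(1−p), giving p = 13/22.
Let Bob play I with probability q. Alice is indifferent when 15q + 24(1−q) = 22q + 9(1−q), giving q = 15/22.
The value is 15·(15/22) + (24)·(7/22) = 393/22.

393/22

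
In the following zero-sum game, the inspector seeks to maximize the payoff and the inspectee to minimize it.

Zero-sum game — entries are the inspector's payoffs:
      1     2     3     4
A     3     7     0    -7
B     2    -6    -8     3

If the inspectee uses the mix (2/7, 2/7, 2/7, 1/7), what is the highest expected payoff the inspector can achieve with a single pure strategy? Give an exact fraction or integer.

A: (3)·(2/7) + (7)·(2/7) + (0)·(2/7) + (-7)·(1/7) = 13/7.
B: (2)·(2/7) + (-6)·(2/7) + (-8)·(2/7) + (3)·(1/7) = -3.
The best pure response is A with expected payoff 13/7.

13/7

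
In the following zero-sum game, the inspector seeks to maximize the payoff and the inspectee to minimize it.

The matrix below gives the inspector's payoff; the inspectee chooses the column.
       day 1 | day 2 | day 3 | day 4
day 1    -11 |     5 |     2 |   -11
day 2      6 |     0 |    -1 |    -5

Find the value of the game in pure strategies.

-5

Row minima: -11, -5 → the inspector's maximin is -5.
Column maxima: 6, 5, 2, -5 → the inspectee's minimax is -5.
They coincide at (day 2, day 4), so the value is -5.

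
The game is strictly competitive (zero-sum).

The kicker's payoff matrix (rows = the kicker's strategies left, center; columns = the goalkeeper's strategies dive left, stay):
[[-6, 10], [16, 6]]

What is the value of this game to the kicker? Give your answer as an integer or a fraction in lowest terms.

Row minima are -6 and 6, so the kicker's maximin is 6; column maxima are 16 and 10, so the goalkeeper's minimax is 10. These differ, so the equilibrium is in mixed strategies.
Let the kicker play left with probability p. The goalkeeper is indifferent when −6p + 16(1−p) = 10p + 6(1−p), giving p = 5/13.
Let the goalkeeper play dive left with probability q. The kicker is indifferent when −6q + 10(1−q) = 16q + 6(1−q), giving q = 2/13.
The value is -6·(2/13) + (10)·(11/13) = 98/13.

98/13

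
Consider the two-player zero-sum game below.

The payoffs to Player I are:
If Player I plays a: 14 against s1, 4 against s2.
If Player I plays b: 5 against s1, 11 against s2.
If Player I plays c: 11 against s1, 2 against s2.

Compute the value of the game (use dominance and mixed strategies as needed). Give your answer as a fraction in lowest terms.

Row c is strictly dominated by row a, so Player I never plays it.
The remaining 2×2 game on (a, b) × (s1, s2) has no saddle point. Let Player I play a with probability p; indifference gives 14p + 5(1−p) = 4p + 11(1−p), so p = 3/8.
Similarly Player II's optimal q on s1 is 7/16, and the value is 14·(7/16) + (4)·(9/16) = 67/8.

67/8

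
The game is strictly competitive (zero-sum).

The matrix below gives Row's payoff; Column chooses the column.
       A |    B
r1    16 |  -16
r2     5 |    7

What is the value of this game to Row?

96/17

Row minima are -16 and 5, so Row's maximin is 5; column maxima are 16 and 7, so Column's minimax is 7. These differ, so the equilibrium is in mixed strategies.
Let Row play r1 with probability p. Column is indifferent when 16p + 5(1−p) = −16p + 7(1−p), giving p = 1/17.
Let Column play A with probability q. Row is indifferent when 16q − 16(1−q) = 5q + 7(1−q), giving q = 23/34.
The value is 16·(23/34) + (-16)·(11/34) = 96/17.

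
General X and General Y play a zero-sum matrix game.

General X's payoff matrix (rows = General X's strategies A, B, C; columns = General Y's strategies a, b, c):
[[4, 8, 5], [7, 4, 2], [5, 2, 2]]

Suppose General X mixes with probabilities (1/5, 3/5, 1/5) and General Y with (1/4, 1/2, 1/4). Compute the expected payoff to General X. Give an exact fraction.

Against (1/4, 1/2, 1/4), each row's expected payoff is A: 25/4; B: 17/4; C: 11/4.
Taking the (1/5, 3/5, 1/5)-weighted average: (1/5)·(25/4) + (3/5)·(17/4) + (1/5)·(11/4) = 87/20.

87/20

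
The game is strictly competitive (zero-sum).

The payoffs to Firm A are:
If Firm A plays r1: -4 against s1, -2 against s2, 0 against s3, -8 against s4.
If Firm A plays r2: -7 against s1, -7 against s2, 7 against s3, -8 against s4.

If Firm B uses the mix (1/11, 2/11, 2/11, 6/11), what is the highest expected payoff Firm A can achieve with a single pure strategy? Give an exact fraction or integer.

r1: (-4)·(1/11) + (-2)·(2/11) + (0)·(2/11) + (-8)·(6/11) = -56/11.
r2: (-7)·(1/11) + (-7)·(2/11) + (7)·(2/11) + (-8)·(6/11) = -5.
The best pure response is r2 with expected payoff -5.

-5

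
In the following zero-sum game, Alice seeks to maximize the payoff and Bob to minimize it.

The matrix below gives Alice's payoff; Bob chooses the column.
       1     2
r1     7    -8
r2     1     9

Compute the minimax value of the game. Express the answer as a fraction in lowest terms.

Row minima are -8 and 1, so Alice's maximin is 1; column maxima are 7 and 9, so Bob's minimax is 7. These differ, so the equilibrium is in mixed strategies.
Let Alice play r1 with probability p. Bob is indifferent when 7p + (1−p) = −8p + 9(1−p), giving p = 8/23.
Let Bob play 1 with probability q. Alice is indifferent when 7q − 8(1−q) = q + 9(1−q), giving q = 17/23.
The value is 7·(17/23) + (-8)·(6/23) = 71/23.

71/23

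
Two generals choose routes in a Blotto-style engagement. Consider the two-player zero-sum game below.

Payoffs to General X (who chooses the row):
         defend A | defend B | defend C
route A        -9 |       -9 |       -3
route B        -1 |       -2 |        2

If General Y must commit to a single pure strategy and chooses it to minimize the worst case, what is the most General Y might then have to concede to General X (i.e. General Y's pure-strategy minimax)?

-2

The worst case (largest entry) in each column is defend A: -1, defend B: -2, defend C: 2.
The best (smallest) of these is -2.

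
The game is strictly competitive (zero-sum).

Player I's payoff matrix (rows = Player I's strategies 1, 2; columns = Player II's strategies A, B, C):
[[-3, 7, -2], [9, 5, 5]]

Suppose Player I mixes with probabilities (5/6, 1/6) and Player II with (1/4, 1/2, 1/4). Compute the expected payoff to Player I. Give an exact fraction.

Against (1/4, 1/2, 1/4), each row's expected payoff is 1: 9/4; 2: 6.
Taking the (5/6, 1/6)-weighted average: (5/6)·(9/4) + (1/6)·(6) = 23/8.

23/8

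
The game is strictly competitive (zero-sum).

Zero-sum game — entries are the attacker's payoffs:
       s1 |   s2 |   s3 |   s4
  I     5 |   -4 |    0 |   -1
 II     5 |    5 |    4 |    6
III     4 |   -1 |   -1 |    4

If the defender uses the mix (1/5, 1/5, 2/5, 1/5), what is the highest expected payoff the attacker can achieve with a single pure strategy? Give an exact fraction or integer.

I: (5)·(1/5) + (-4)·(1/5) + (0)·(2/5) + (-1)·(1/5) = 0.
II: (5)·(1/5) + (5)·(1/5) + (4)·(2/5) + (6)·(1/5) = 24/5.
III: (4)·(1/5) + (-1)·(1/5) + (-1)·(2/5) + (4)·(1/5) = 1.
The best pure response is II with expected payoff 24/5.

24/5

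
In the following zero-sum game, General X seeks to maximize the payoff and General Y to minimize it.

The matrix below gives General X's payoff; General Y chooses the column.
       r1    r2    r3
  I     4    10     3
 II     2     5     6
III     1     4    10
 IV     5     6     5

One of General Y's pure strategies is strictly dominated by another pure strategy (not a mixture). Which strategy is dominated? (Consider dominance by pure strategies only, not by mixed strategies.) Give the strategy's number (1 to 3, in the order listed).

2

General Y prefers columns that give General X less. Compare r2 with r1: 4 < 10, 2 < 5, 1 < 4, 5 < 6.
So r1 strictly dominates r2 for General Y; r2 is strictly dominated.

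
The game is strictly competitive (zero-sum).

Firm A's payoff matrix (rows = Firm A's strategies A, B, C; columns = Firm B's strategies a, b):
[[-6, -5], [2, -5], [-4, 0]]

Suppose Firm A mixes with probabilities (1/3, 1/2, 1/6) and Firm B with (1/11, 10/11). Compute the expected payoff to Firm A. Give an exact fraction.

-130/33

Against (1/11, 10/11), each row's expected payoff is A: -56/11; B: -48/11; C: -4/11.
Taking the (1/3, 1/2, 1/6)-weighted average: (1/3)·(-56/11) + (1/2)·(-48/11) + (1/6)·(-4/11) = -130/33.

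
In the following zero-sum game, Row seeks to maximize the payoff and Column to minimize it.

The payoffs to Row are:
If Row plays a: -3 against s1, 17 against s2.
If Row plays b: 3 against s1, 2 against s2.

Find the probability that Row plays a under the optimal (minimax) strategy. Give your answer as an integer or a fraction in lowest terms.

Row minima are -3 and 2, so Row's maximin is 2; column maxima are 3 and 17, so Column's minimax is 3. These differ, so the equilibrium is in mixed strategies.
Let Row play a with probability p. Column is indifferent when −3p + 3(1−p) = 17p + 2(1−p), giving p = 1/21.

1/21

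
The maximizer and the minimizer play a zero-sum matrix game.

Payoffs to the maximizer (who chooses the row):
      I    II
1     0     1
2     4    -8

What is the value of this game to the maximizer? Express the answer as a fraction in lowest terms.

Row minima are 0 and -8, so the maximizer's maximin is 0; column maxima are 4 and 1, so the minimizer's minimax is 1. These differ, so the equilibrium is in mixed strategies.
Let the maximizer play 1 with probability p. The minimizer is indifferent when 4(1−p) = p − 8(1−p), giving p = 12/13.
Let the minimizer play I with probability q. The maximizer is indifferent when (1−q) = 4q − 8(1−q), giving q = 9/13.
The value is 0·(9/13) + (1)·(4/13) = 4/13.

4/13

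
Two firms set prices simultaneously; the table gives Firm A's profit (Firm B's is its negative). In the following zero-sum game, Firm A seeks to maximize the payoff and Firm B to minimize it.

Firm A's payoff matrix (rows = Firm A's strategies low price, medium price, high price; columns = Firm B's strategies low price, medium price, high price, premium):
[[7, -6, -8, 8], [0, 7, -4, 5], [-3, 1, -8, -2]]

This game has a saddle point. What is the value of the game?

-4

Row minima: -8, -4, -8 → Firm A's maximin is -4.
Column maxima: 7, 7, -4, 8 → Firm B's minimax is -4.
They coincide at (medium price, high price), so the value is -4.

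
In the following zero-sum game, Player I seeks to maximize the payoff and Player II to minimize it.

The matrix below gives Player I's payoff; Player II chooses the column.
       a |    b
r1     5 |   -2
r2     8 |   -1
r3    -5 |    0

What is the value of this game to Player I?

-5/14

Row r1 is strictly dominated by row r2, so Player I never plays it.
The remaining 2×2 game on (r2, r3) × (a, b) has no saddle point. Let Player I play r2 with probability p; indifference gives 8p − 5(1−p) = −p, so p = 5/14.
Similarly Player II's optimal q on a is 1/14, and the value is 8·(1/14) + (-1)·(13/14) = -5/14.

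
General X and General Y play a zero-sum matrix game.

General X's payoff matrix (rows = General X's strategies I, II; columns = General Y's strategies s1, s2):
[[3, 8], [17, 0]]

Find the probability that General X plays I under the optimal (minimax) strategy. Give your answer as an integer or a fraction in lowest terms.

Row minima are 3 and 0, so General X's maximin is 3; column maxima are 17 and 8, so General Y's minimax is 8. These differ, so the equilibrium is in mixed strategies.
Let General X play I with probability p. General Y is indifferent when 3p + 17(1−p) = 8p, giving p = 17/22.

17/22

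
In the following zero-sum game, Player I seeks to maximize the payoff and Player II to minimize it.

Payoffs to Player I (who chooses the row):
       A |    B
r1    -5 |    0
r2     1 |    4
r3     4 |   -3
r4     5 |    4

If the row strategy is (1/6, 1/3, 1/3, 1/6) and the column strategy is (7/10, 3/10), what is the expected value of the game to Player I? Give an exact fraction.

22/15

Against (7/10, 3/10), each row's expected payoff is r1: -7/2; r2: 19/10; r3: 19/10; r4: 47/10.
Taking the (1/6, 1/3, 1/3, 1/6)-weighted average: (1/6)·(-7/2) + (1/3)·(19/10) + (1/3)·(19/10) + (1/6)·(47/10) = 22/15.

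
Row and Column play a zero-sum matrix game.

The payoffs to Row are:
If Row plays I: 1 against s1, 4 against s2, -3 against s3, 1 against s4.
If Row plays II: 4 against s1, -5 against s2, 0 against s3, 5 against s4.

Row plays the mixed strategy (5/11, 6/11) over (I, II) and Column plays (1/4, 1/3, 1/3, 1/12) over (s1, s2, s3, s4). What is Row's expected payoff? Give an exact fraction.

1/6

Against (1/4, 1/3, 1/3, 1/12), each row's expected payoff is I: 2/3; II: -1/4.
Taking the (5/11, 6/11)-weighted average: (5/11)·(2/3) + (6/11)·(-1/4) = 1/6.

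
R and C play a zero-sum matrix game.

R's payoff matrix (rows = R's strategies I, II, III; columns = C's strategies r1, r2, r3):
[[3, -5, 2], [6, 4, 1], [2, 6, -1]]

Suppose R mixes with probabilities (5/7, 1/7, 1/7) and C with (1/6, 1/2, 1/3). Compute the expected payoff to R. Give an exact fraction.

Against (1/6, 1/2, 1/3), each row's expected payoff is I: -4/3; II: 10/3; III: 3.
Taking the (5/7, 1/7, 1/7)-weighted average: (5/7)·(-4/3) + (1/7)·(10/3) + (1/7)·(3) = -1/21.

-1/21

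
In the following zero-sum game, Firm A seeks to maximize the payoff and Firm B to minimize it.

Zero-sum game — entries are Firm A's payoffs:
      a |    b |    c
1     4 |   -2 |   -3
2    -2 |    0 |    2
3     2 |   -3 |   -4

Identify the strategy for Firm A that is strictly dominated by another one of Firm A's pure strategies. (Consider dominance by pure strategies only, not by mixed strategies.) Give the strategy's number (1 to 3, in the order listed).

Compare 3 with 1: 4 > 2, -2 > -3, -3 > -4.
So 1 strictly dominates 3 for Firm A; 3 is strictly dominated.

3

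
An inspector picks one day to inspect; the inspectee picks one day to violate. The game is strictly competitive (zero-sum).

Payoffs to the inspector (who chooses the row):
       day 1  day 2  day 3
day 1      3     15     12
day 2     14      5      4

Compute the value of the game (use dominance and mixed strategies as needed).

Column day 2 is strictly dominated by day 3 for the inspectee (it gives the inspector more in every row).
The remaining 2×2 game on (day 1, day 2) × (day 1, day 3) has no saddle point. Let the inspector play day 1 with probability p; indifference gives 3p + 14(1−p) = 12p + 4(1−p), so p = 10/19.
Similarly the inspectee's optimal q on day 1 is 8/19, and the value is 3·(8/19) + (12)·(11/19) = 156/19.

156/19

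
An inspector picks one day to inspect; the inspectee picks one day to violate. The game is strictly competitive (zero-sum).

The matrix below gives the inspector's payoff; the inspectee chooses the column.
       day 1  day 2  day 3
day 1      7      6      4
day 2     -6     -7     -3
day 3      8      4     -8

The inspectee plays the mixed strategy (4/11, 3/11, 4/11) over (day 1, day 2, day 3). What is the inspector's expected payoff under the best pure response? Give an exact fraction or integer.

62/11

day 1: (7)·(4/11) + (6)·(3/11) + (4)·(4/11) = 62/11.
day 2: (-6)·(4/11) + (-7)·(3/11) + (-3)·(4/11) = -57/11.
day 3: (8)·(4/11) + (4)·(3/11) + (-8)·(4/11) = 12/11.
The best pure response is day 1 with expected payoff 62/11.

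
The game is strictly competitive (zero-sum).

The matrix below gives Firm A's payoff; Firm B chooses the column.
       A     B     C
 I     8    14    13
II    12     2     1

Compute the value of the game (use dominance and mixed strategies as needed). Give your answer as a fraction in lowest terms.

Column B is strictly dominated by C for Firm B (it gives Firm A more in every row).
The remaining 2×2 game on (I, II) × (A, C) has no saddle point. Let Firm A play I with probability p; indifference gives 8p + 12(1−p) = 13p + (1−p), so p = 11/16.
Similarly Firm B's optimal q on A is 3/4, and the value is 8·(3/4) + (13)·(1/4) = 37/4.

37/4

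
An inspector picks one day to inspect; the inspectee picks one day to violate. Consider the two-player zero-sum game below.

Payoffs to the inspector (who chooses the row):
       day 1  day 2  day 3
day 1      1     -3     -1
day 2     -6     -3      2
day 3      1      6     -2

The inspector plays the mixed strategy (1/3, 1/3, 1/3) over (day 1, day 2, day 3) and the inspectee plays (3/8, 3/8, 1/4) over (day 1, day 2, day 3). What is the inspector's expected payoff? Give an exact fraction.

Against (3/8, 3/8, 1/4), each row's expected payoff is day 1: -1; day 2: -23/8; day 3: 17/8.
Taking the (1/3, 1/3, 1/3)-weighted average: (1/3)·(-1) + (1/3)·(-23/8) + (1/3)·(17/8) = -7/12.

-7/12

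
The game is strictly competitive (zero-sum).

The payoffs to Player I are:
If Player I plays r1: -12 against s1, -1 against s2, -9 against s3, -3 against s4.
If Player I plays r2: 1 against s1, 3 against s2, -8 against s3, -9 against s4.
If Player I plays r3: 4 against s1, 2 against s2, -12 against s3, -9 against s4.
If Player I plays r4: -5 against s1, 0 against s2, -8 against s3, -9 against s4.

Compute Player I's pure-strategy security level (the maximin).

-9

The worst-case payoff for each row is r1: -12, r2: -9, r3: -12, r4: -9.
The best of these is -9.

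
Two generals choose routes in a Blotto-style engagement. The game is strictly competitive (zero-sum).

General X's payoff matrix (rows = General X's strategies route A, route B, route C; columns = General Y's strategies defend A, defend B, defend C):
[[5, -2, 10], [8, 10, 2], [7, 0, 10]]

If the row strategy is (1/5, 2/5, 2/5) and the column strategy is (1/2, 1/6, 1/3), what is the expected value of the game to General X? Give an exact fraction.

Against (1/2, 1/6, 1/3), each row's expected payoff is route A: 11/2; route B: 19/3; route C: 41/6.
Taking the (1/5, 2/5, 2/5)-weighted average: (1/5)·(11/2) + (2/5)·(19/3) + (2/5)·(41/6) = 191/30.

191/30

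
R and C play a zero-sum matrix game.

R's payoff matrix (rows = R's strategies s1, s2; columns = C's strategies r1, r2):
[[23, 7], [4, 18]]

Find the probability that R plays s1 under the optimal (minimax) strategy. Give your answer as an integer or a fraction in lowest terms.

7/15

Row minima are 7 and 4, so R's maximin is 7; column maxima are 23 and 18, so C's minimax is 18. These differ, so the equilibrium is in mixed strategies.
Let R play s1 with probability p. C is indifferent when 23p + 4(1−p) = 7p + 18(1−p), giving p = 7/15.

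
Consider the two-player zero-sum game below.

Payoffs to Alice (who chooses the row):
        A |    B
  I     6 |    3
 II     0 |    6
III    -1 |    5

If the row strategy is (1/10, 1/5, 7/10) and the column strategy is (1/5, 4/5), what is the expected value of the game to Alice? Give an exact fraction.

Against (1/5, 4/5), each row's expected payoff is I: 18/5; II: 24/5; III: 19/5.
Taking the (1/10, 1/5, 7/10)-weighted average: (1/10)·(18/5) + (1/5)·(24/5) + (7/10)·(19/5) = 199/50.

199/50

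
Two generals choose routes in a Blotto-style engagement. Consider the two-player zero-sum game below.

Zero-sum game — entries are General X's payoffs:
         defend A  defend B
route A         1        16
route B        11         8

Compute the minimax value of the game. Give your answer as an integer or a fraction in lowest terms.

28/3

Row minima are 1 and 8, so General X's maximin is 8; column maxima are 11 and 16, so General Y's minimax is 11. These differ, so the equilibrium is in mixed strategies.
Let General X play route A with probability p. General Y is indifferent when p + 11(1−p) = 16p + 8(1−p), giving p = 1/6.
Let General Y play defend A with probability q. General X is indifferent when q + 16(1−q) = 11q + 8(1−q), giving q = 4/9.
The value is 1·(4/9) + (16)·(5/9) = 28/3.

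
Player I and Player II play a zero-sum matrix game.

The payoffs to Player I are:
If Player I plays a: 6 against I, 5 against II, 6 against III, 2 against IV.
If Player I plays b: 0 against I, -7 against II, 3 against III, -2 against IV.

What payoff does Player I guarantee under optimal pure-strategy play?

2

Row minima: 2, -7 → Player I's maximin is 2.
Column maxima: 6, 5, 6, 2 → Player II's minimax is 2.
They coincide at (a, IV), so the value is 2.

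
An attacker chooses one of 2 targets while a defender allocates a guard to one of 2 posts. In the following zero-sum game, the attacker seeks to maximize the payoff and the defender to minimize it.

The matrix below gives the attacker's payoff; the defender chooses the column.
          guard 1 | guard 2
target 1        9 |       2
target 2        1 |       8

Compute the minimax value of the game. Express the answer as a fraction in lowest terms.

5

Row minima are 2 and 1, so the attacker's maximin is 2; column maxima are 9 and 8, so the defender's minimax is 8. These differ, so the equilibrium is in mixed strategies.
Let the attacker play target 1 with probability p. The defender is indifferent when 9p + (1−p) = 2p + 8(1−p), giving p = 1/2.
Let the defender play guard 1 with probability q. The attacker is indifferent when 9q + 2(1−q) = q + 8(1−q), giving q = 3/7.
The value is 9·(3/7) + (2)·(4/7) = 5.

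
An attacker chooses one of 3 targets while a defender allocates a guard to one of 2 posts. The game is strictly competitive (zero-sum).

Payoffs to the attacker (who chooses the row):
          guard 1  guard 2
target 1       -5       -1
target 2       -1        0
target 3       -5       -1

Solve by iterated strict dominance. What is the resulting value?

Row target 3 is strictly dominated by row target 2 (-1>-5, 0>-1); eliminate target 3.
Row target 1 is strictly dominated by row target 2 (-1>-5, 0>-1); eliminate target 1.
Column guard 2 is strictly dominated by guard 1 for the defender (-1<0); eliminate guard 2.
Only (target 2, guard 1) remains, with payoff -1.

-1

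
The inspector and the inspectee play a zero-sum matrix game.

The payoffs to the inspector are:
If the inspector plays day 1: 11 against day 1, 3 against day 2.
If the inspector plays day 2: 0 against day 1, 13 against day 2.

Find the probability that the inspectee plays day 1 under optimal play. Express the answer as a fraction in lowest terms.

10/21

Row minima are 3 and 0, so the inspector's maximin is 3; column maxima are 11 and 13, so the inspectee's minimax is 11. These differ, so the equilibrium is in mixed strategies.
Let the inspectee play day 1 with probability q. The inspector is indifferent when 11q + 3(1−q) = 13(1−q), giving q = 10/21.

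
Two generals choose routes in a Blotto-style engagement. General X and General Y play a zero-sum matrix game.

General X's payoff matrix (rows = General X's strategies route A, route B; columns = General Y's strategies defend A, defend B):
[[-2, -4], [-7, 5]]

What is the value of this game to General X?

-19/7

Row minima are -4 and -7, so General X's maximin is -4; column maxima are -2 and 5, so General Y's minimax is -2. These differ, so the equilibrium is in mixed strategies.
Let General X play route A with probability p. General Y is indifferent when −2p − 7(1−p) = −4p + 5(1−p), giving p = 6/7.
Let General Y play defend A with probability q. General X is indifferent when −2q − 4(1−q) = −7q + 5(1−q), giving q = 9/14.
The value is -2·(9/14) + (-4)·(5/14) = -19/7.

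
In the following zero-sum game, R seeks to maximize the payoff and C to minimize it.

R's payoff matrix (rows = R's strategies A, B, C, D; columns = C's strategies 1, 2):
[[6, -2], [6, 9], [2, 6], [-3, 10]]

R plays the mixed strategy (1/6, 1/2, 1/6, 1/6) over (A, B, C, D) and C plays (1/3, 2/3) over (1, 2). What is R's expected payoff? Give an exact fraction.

Against (1/3, 2/3), each row's expected payoff is A: 2/3; B: 8; C: 14/3; D: 17/3.
Taking the (1/6, 1/2, 1/6, 1/6)-weighted average: (1/6)·(2/3) + (1/2)·(8) + (1/6)·(14/3) + (1/6)·(17/3) = 35/6.

35/6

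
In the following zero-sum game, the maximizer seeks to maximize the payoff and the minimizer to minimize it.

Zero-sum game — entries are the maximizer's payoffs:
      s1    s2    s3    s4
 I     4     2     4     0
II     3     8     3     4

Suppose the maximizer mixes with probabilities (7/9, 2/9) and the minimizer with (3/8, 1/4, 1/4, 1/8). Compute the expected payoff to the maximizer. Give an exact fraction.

119/36

Against (3/8, 1/4, 1/4, 1/8), each row's expected payoff is I: 3; II: 35/8.
Taking the (7/9, 2/9)-weighted average: (7/9)·(3) + (2/9)·(35/8) = 119/36.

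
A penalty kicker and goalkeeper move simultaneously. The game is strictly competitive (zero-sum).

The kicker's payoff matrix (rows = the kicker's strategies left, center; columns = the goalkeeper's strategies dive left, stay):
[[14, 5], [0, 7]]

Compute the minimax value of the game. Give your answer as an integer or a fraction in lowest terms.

49/8

Row minima are 5 and 0, so the kicker's maximin is 5; column maxima are 14 and 7, so the goalkeeper's minimax is 7. These differ, so the equilibrium is in mixed strategies.
Let the kicker play left with probability p. The goalkeeper is indifferent when 14p = 5p + 7(1−p), giving p = 7/16.
Let the goalkeeper play dive left with probability q. The kicker is indifferent when 14q + 5(1−q) = 7(1−q), giving q = 1/8.
The value is 14·(1/8) + (5)·(7/8) = 49/8.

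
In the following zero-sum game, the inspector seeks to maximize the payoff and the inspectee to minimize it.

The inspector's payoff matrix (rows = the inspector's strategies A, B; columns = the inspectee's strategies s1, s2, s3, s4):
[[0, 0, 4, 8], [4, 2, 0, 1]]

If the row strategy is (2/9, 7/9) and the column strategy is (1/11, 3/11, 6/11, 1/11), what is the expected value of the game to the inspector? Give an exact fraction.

47/33

Against (1/11, 3/11, 6/11, 1/11), each row's expected payoff is A: 32/11; B: 1.
Taking the (2/9, 7/9)-weighted average: (2/9)·(32/11) + (7/9)·(1) = 47/33.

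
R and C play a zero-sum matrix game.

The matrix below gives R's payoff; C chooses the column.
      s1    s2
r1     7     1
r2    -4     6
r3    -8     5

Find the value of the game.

23/8

Row r3 is strictly dominated by row r2, so R never plays it.
The remaining 2×2 game on (r1, r2) × (s1, s2) has no saddle point. Let R play r1 with probability p; indifference gives 7p − 4(1−p) = p + 6(1−p), so p = 5/8.
Similarly C's optimal q on s1 is 5/16, and the value is 7·(5/16) + (1)·(11/16) = 23/8.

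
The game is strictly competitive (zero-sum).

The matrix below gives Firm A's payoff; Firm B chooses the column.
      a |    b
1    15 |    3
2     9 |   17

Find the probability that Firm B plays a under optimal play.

7/10

Row minima are 3 and 9, so Firm A's maximin is 9; column maxima are 15 and 17, so Firm B's minimax is 15. These differ, so the equilibrium is in mixed strategies.
Let Firm B play a with probability q. Firm A is indifferent when 15q + 3(1−q) = 9q + 17(1−q), giving q = 7/10.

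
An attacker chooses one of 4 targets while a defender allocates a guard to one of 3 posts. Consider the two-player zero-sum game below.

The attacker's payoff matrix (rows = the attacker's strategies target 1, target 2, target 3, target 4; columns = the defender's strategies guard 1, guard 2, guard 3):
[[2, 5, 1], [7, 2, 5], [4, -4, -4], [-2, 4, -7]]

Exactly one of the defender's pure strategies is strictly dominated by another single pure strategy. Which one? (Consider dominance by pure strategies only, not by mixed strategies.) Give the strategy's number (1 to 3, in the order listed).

The defender prefers columns that give the attacker less. Compare guard 1 with guard 3: 1 < 2, 5 < 7, -4 < 4, -7 < -2.
So guard 3 strictly dominates guard 1 for the defender; guard 1 is strictly dominated.

1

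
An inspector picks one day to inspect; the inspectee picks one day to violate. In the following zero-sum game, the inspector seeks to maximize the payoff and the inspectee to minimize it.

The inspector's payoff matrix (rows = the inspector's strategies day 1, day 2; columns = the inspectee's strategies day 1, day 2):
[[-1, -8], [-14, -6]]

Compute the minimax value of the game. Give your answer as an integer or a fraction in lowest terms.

-106/15

Row minima are -8 and -14, so the inspector's maximin is -8; column maxima are -1 and -6, so the inspectee's minimax is -6. These differ, so the equilibrium is in mixed strategies.
Let the inspector play day 1 with probability p. The inspectee is indifferent when −p − 14(1−p) = −8p − 6(1−p), giving p = 8/15.
Let the inspectee play day 1 with probability q. The inspector is indifferent when −q − 8(1−q) = −14q − 6(1−q), giving q = 2/15.
The value is -1·(2/15) + (-8)·(13/15) = -106/15.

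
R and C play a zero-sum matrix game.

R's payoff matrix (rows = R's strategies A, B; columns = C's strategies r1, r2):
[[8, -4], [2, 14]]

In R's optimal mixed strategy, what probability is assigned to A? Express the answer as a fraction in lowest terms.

Row minima are -4 and 2, so R's maximin is 2; column maxima are 8 and 14, so C's minimax is 8. These differ, so the equilibrium is in mixed strategies.
Let R play A with probability p. C is indifferent when 8p + 2(1−p) = −4p + 14(1−p), giving p = 1/2.

1/2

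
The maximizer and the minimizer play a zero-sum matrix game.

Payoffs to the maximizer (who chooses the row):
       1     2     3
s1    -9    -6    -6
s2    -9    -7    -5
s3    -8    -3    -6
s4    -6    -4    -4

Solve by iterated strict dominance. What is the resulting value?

-6

Row s2 is strictly dominated by row s4 (-6>-9, -4>-7, -4>-5); eliminate s2.
Row s1 is strictly dominated by row s4 (-6>-9, -4>-6, -4>-6); eliminate s1.
Column 3 is strictly dominated by 1 for the minimizer (-8<-6, -6<-4); eliminate 3.
Column 2 is strictly dominated by 1 for the minimizer (-8<-3, -6<-4); eliminate 2.
Row s3 is strictly dominated by row s4 (-6>-8); eliminate s3.
Only (s4, 1) remains, with payoff -6.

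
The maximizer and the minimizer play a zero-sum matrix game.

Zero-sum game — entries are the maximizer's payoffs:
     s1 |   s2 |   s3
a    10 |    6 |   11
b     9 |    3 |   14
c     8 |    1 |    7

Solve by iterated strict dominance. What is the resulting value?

Column s1 is strictly dominated by s2 for the minimizer (6<10, 3<9, 1<8); eliminate s1.
Column s3 is strictly dominated by s2 for the minimizer (6<11, 3<14, 1<7); eliminate s3.
Row c is strictly dominated by row a (6>1); eliminate c.
Row b is strictly dominated by row a (6>3); eliminate b.
Only (a, s2) remains, with payoff 6.

6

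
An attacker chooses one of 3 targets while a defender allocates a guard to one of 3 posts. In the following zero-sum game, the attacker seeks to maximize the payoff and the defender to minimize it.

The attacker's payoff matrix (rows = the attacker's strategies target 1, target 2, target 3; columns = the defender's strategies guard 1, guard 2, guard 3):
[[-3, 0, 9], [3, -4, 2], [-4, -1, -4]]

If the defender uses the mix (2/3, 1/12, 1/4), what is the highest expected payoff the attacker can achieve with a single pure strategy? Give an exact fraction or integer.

target 1: (-3)·(2/3) + (0)·(1/12) + (9)·(1/4) = 1/4.
target 2: (3)·(2/3) + (-4)·(1/12) + (2)·(1/4) = 13/6.
target 3: (-4)·(2/3) + (-1)·(1/12) + (-4)·(1/4) = -15/4.
The best pure response is target 2 with expected payoff 13/6.

13/6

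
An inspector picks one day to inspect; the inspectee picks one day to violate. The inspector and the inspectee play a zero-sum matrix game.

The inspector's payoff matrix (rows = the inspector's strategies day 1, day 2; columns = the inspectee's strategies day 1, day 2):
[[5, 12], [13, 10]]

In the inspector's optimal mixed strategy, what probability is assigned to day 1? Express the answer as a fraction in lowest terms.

Row minima are 5 and 10, so the inspector's maximin is 10; column maxima are 13 and 12, so the inspectee's minimax is 12. These differ, so the equilibrium is in mixed strategies.
Let the inspector play day 1 with probability p. The inspectee is indifferent when 5p + 13(1−p) = 12p + 10(1−p), giving p = 3/10.

3/10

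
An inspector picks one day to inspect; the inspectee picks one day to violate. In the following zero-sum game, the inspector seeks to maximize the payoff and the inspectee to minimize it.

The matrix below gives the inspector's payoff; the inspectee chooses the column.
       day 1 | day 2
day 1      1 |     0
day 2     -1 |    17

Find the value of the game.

Row minima are 0 and -1, so the inspector's maximin is 0; column maxima are 1 and 17, so the inspectee's minimax is 1. These differ, so the equilibrium is in mixed strategies.
Let the inspector play day 1 with probability p. The inspectee is indifferent when p − (1−p) = 17(1−p), giving p = 18/19.
Let the inspectee play day 1 with probability q. The inspector is indifferent when q = −q + 17(1−q), giving q = 17/19.
The value is 1·(17/19) + (0)·(2/19) = 17/19.

17/19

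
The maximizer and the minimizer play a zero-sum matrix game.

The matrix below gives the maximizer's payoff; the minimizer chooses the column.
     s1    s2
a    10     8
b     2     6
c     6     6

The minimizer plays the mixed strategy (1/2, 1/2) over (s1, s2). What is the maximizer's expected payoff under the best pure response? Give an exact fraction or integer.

9

a: (10)·(1/2) + (8)·(1/2) = 9.
b: (2)·(1/2) + (6)·(1/2) = 4.
c: (6)·(1/2) + (6)·(1/2) = 6.
The best pure response is a with expected payoff 9.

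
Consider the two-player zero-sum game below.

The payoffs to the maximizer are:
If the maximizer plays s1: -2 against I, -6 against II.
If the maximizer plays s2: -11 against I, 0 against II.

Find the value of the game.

Row minima are -6 and -11, so the maximizer's maximin is -6; column maxima are -2 and 0, so the minimizer's minimax is -2. These differ, so the equilibrium is in mixed strategies.
Let the maximizer play s1 with probability p. The minimizer is indifferent when −2p − 11(1−p) = −6p, giving p = 11/15.
Let the minimizer play I with probability q. The maximizer is indifferent when −2q − 6(1−q) = −11q, giving q = 2/5.
The value is -2·(2/5) + (-6)·(3/5) = -22/5.

-22/5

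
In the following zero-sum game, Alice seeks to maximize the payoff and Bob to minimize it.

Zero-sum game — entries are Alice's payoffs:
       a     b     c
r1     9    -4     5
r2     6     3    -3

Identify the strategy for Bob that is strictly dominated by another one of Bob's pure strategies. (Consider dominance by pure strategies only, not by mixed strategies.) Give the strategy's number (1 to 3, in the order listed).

1

Bob prefers columns that give Alice less. Compare a with b: -4 < 9, 3 < 6.
So b strictly dominates a for Bob; a is strictly dominated.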